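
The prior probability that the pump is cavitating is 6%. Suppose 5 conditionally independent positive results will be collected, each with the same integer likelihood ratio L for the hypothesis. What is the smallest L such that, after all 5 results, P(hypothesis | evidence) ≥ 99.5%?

5

Prior odds = 0.06/0.94 = 3/47.
Target odds = 0.995/0.005 = 199.
Need L⁵ ≥ 199 ÷ (3/47) = 9353/3.
4⁵ = 1024 < 9353/3 ≤ 3125 = 5⁵, so L = 5.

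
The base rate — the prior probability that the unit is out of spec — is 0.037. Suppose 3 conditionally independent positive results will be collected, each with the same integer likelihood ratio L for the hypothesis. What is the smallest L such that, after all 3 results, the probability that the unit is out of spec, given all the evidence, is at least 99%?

Prior odds = 0.037/0.963 = 37/963.
Target odds = 0.99/0.01 = 99.
Need L³ ≥ 99 ÷ (37/963) = 95337/37.
13³ = 2197 < 95337/37 ≤ 2744 = 14³, so L = 14.

14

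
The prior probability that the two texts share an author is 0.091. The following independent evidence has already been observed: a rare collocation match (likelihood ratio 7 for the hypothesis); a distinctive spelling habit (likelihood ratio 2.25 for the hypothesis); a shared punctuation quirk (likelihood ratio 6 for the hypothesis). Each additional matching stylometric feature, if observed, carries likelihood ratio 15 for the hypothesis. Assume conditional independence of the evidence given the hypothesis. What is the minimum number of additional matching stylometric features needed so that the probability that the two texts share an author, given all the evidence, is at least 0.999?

2

Prior odds = 0.091/0.909 = 91/909.
Combined Bayes factor of the evidence already in hand = 7 × 2.25 × 6 = 94.5.
Odds after that evidence = (91/909) × 94.5 = 1911/202.
Target odds = 0.999/0.001 = 999.
Need 15ⁿ ≥ 999 ÷ (1911/202) = 67266/637.
15¹ = 15 falls short of 67266/637 but 15² = 225 reaches it, so n = 2.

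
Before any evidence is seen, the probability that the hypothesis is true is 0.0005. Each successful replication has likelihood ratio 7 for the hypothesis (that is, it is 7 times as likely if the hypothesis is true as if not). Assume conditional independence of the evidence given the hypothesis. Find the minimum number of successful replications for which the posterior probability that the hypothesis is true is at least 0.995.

Prior odds = 0.0005/0.9995 = 1/1999.
Likelihood ratio per successful replication = 7.
Target odds: 0.995 ÷ 0.005 = 199.
Need (1/1999) × 7ⁿ ≥ 199, i.e. 7ⁿ ≥ 397801.
7⁶ = 117649 falls short of 397801 but 7⁷ = 823543 reaches it, so n = 7.

7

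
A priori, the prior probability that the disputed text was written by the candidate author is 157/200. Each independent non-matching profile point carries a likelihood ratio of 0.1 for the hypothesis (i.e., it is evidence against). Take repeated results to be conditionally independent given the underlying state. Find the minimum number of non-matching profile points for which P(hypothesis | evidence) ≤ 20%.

Prior odds = 0.785/0.215 = 157/43.
Likelihood ratio per non-matching profile point = 0.1.
Target posterior odds = 0.2/0.8 = 0.25.
Need (157/43) × 0.1ⁿ ≤ 0.25, i.e. 0.1ⁿ ≤ 43/628.
0.1¹ = 0.1 is still above 43/628 but 0.1² = 0.01 is at or below it, so n = 2.

2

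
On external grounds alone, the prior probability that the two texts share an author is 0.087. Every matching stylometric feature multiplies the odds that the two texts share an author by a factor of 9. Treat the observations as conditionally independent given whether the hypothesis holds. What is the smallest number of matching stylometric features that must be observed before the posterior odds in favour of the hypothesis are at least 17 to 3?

Prior odds: 0.087 ÷ 0.913 = 87/913.
Likelihood ratio per matching stylometric feature = 9.
Target odds = 17/3.
Require 9ⁿ ≥ 17/3 ÷ (87/913) = 15521/261.
9¹ = 9 falls short of 15521/261 but 9² = 81 reaches it, so n = 2.

2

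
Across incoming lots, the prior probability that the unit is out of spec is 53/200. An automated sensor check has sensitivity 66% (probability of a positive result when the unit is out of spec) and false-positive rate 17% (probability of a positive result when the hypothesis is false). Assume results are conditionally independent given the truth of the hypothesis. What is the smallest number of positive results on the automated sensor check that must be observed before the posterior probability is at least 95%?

3

Prior odds = 0.265/0.735 = 53/147.
Likelihood ratio of a positive result = 0.66/0.17 = 66/17.
Target odds: 0.95 ÷ 0.05 = 19.
Require (66/17)ⁿ ≥ 19 ÷ (53/147) = 2793/53.
(66/17)² = 4356/289 falls short of 2793/53 but (66/17)³ = 287496/4913 reaches it, so n = 3.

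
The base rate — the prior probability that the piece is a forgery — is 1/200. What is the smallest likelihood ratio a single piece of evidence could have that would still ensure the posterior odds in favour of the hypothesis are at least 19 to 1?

Prior odds = 0.005/0.995 = 1/199.
Target odds = 19.
Required Bayes factor = 19 ÷ (1/199) = 3781.

3781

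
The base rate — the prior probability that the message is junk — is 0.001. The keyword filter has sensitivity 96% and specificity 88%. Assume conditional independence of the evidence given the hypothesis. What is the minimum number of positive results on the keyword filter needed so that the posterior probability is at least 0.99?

6

Prior odds: 0.001 ÷ 0.999 = 1/999.
False-positive rate = 1 − 0.88 = 0.12; likelihood ratio of a positive = 0.96/0.12 = 8.
Target posterior odds = 0.99/0.01 = 99.
Need (1/999) × 8ⁿ ≥ 99, i.e. 8ⁿ ≥ 98901.
8⁵ = 32768 falls short of 98901 but 8⁶ = 262144 reaches it, so n = 6.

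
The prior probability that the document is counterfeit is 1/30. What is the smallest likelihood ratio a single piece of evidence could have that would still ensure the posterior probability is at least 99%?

2871

Prior odds = (1/30)/(29/30) = 1/29.
Target odds = 0.99/0.01 = 99.
Required Bayes factor = 99 ÷ (1/29) = 2871.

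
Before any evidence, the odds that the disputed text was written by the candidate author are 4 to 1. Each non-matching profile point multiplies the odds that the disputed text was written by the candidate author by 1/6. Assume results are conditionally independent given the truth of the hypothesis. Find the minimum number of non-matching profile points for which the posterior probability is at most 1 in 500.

Prior odds = 4.
Likelihood ratio per non-matching profile point = 1/6.
Target odds: 0.002 ÷ 0.998 = 1/499.
Need 4 × (1/6)ⁿ ≤ 1/499, i.e. (1/6)ⁿ ≤ 1/1996.
(1/6)⁴ = 1/1296 is still above 1/1996 but (1/6)⁵ = 1/7776 is at or below it, so n = 5.

5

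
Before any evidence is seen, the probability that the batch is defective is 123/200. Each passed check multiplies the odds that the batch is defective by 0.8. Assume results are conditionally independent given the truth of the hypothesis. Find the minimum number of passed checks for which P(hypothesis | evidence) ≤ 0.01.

Prior odds = 0.615/0.385 = 123/77.
Likelihood ratio per passed check = 0.8.
Target odds: 0.01 ÷ 0.99 = 1/99.
Need (123/77) × 0.8ⁿ ≤ 1/99, i.e. 0.8ⁿ ≤ 7/1107.
0.8²² ≈0.0073787 is still above 7/1107 but 0.8²³ ≈0.00590296 is at or below it, so n = 23.

23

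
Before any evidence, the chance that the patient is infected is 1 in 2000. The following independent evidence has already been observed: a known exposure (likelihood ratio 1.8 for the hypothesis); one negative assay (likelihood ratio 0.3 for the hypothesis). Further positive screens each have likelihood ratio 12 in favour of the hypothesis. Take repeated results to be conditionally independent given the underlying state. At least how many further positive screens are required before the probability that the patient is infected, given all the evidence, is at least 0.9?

Prior odds = 0.0005/0.9995 = 1/1999.
Combined Bayes factor of the evidence already in hand = 1.8 × 0.3 = 0.54.
Odds after that evidence = (1/1999) × 0.54 = 27/99950.
Target odds = 0.9/0.1 = 9.
Need 12ⁿ ≥ 9 ÷ (27/99950) = 99950/3.
12⁴ = 20736 falls short of 99950/3 but 12⁵ = 248832 reaches it, so n = 5.

5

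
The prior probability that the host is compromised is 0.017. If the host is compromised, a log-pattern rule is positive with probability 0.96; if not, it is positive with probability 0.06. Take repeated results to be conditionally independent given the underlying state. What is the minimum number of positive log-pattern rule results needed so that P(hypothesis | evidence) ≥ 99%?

Prior odds: 0.017 ÷ 0.983 = 17/983.
Likelihood ratio of a positive = 0.96/0.06 = 16.
Target posterior odds = 0.99/0.01 = 99.
Require 16ⁿ ≥ 99 ÷ (17/983) = 97317/17.
16³ = 4096 falls short of 97317/17 but 16⁴ = 65536 reaches it, so n = 4.

4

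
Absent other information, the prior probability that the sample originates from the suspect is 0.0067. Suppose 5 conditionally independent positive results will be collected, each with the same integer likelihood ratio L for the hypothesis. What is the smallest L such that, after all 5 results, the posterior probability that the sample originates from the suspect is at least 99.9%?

Prior odds = 0.0067/0.9933 = 67/9933.
Target odds = 0.999/0.001 = 999.
Need L⁵ ≥ 999 ÷ (67/9933) = 9923067/67.
10⁵ = 100000 < 9923067/67 ≤ 161051 = 11⁵, so L = 11.

11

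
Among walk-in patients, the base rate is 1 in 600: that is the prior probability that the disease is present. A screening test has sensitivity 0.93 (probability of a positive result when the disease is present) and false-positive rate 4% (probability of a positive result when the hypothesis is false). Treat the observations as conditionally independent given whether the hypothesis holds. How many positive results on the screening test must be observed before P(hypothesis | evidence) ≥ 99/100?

4

Prior odds: (1/600) ÷ (599/600) = 1/599.
Likelihood ratio of a positive result = 0.93/0.04 = 23.25.
Target odds: 0.99 ÷ 0.01 = 99.
Need (1/599) × 23.25ⁿ ≥ 99, i.e. 23.25ⁿ ≥ 59301.
23.25³ = 804357/64 falls short of 59301 but 23.25⁴ = 74805201/256 reaches it, so n = 4.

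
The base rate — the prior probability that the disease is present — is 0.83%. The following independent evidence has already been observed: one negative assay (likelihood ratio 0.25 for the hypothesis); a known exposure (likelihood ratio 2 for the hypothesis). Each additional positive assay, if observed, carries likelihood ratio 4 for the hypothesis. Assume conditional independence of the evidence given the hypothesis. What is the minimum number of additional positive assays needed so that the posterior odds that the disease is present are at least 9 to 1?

Prior odds = 0.0083/0.9917 = 83/9917.
Combined Bayes factor of the evidence already in hand = 0.25 × 2 = 0.5.
Odds after that evidence = (83/9917) × 0.5 = 83/19834.
Target odds = 9.
Need 4ⁿ ≥ 9 ÷ (83/19834) = 178506/83.
4⁵ = 1024 falls short of 178506/83 but 4⁶ = 4096 reaches it, so n = 6.

6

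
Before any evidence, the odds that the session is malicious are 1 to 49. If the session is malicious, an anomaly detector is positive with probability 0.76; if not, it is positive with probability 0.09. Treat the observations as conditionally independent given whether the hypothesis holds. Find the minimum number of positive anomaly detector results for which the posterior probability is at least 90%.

Prior odds = 1/49.
Likelihood ratio of a positive = 0.76/0.09 = 76/9.
Target odds: 0.9 ÷ 0.1 = 9.
Need (1/49) × (76/9)ⁿ ≥ 9, i.e. (76/9)ⁿ ≥ 441.
(76/9)² = 5776/81 falls short of 441 but (76/9)³ = 438976/729 reaches it, so n = 3.

3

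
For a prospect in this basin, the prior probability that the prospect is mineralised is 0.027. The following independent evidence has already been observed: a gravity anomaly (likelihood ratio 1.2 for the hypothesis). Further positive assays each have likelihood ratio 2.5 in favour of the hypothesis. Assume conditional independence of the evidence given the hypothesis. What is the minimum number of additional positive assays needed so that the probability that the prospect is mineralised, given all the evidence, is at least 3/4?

Prior odds = 0.027/0.973 = 27/973.
Bayes factor of the evidence already in hand = 1.2.
Odds after that evidence = (27/973) × 1.2 = 162/4865.
Target odds = 0.75/0.25 = 3.
Need 2.5ⁿ ≥ 3 ÷ (162/4865) = 4865/54.
2.5⁴ = 39.0625 falls short of 4865/54 but 2.5⁵ = 97.65625 reaches it, so n = 5.

5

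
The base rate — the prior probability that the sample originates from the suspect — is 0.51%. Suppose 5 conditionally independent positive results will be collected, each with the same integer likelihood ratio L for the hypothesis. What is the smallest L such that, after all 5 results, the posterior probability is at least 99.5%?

9

Prior odds = 0.0051/0.9949 = 51/9949.
Target odds = 0.995/0.005 = 199.
Need L⁵ ≥ 199 ÷ (51/9949) = 1979851/51.
8⁵ = 32768 < 1979851/51 ≤ 59049 = 9⁵, so L = 9.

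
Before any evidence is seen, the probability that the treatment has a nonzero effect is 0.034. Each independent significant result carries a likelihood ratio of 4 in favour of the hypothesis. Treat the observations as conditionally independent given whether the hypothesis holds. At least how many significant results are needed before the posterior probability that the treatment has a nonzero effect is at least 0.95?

Prior odds = 0.034/0.966 = 17/483.
Likelihood ratio per significant result = 4.
Target odds: 0.95 ÷ 0.05 = 19.
Need (17/483) × 4ⁿ ≥ 19, i.e. 4ⁿ ≥ 9177/17.
4⁴ = 256 falls short of 9177/17 but 4⁵ = 1024 reaches it, so n = 5.

5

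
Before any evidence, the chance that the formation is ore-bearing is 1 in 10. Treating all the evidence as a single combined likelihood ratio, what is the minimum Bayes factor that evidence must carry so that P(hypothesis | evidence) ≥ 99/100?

Prior odds = 0.1/0.9 = 1/9.
Target odds = 0.99/0.01 = 99.
Required Bayes factor = 99 ÷ (1/9) = 891.

891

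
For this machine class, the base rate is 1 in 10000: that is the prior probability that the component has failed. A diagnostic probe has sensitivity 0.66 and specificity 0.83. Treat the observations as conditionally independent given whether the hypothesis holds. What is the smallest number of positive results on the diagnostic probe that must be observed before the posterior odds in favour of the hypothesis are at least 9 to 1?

Prior odds = 0.0001/0.9999 = 1/9999.
False-positive rate = 1 − 0.83 = 0.17; likelihood ratio of a positive = 0.66/0.17 = 66/17.
Target odds = 9.
Require (66/17)ⁿ ≥ 9 ÷ (1/9999) = 89991.
(66/17)⁸ ≈51613.1 falls short of 89991 but (66/17)⁹ ≈200380 reaches it, so n = 9.

9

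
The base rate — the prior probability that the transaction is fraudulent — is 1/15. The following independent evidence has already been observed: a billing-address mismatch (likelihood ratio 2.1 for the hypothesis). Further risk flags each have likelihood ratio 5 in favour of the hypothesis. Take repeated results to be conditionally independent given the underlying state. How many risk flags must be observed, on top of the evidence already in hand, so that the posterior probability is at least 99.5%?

Prior odds = (1/15)/(14/15) = 1/14.
Bayes factor of the evidence already in hand = 2.1.
Odds after that evidence = (1/14) × 2.1 = 0.15.
Target odds = 0.995/0.005 = 199.
Need 5ⁿ ≥ 199 ÷ 0.15 = 3980/3.
5⁴ = 625 falls short of 3980/3 but 5⁵ = 3125 reaches it, so n = 5.

5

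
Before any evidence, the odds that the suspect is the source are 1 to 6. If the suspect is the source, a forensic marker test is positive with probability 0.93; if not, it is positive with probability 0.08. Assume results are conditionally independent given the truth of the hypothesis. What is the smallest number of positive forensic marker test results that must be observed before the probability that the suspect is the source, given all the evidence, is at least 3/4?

Prior odds = 1/6.
Likelihood ratio of a positive = 0.93/0.08 = 11.625.
Target posterior odds = 0.75/0.25 = 3.
Require 11.625ⁿ ≥ 3 ÷ (1/6) = 18.
11.625¹ = 11.625 falls short of 18 but 11.625² = 135.140625 reaches it, so n = 2.

2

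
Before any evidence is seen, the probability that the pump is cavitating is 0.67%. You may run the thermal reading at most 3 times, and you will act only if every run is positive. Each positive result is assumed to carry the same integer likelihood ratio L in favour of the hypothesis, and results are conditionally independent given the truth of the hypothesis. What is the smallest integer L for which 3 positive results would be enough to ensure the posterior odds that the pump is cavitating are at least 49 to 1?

Prior odds = 0.0067/0.9933 = 67/9933.
Target odds = 49.
Need L³ ≥ 49 ÷ (67/9933) = 486717/67.
19³ = 6859 < 486717/67 ≤ 8000 = 20³, so L = 20.

20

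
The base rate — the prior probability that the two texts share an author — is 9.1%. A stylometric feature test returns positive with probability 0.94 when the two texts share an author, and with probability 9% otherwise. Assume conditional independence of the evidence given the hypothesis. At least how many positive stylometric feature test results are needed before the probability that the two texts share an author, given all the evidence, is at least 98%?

3

Prior odds: 0.091 ÷ 0.909 = 91/909.
Likelihood ratio of a positive result = 0.94/0.09 = 94/9.
Target posterior odds = 0.98/0.02 = 49.
Require (94/9)ⁿ ≥ 49 ÷ (91/909) = 6363/13.
(94/9)² = 8836/81 falls short of 6363/13 but (94/9)³ = 830584/729 reaches it, so n = 3.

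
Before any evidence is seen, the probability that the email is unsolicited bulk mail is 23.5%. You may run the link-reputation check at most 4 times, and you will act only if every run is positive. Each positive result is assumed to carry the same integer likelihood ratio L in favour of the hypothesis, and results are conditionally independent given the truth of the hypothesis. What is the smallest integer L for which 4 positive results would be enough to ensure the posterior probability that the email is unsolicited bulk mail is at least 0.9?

3

Prior odds = 0.235/0.765 = 47/153.
Target odds = 0.9/0.1 = 9.
Need L⁴ ≥ 9 ÷ (47/153) = 1377/47.
2⁴ = 16 < 1377/47 ≤ 81 = 3⁴, so L = 3.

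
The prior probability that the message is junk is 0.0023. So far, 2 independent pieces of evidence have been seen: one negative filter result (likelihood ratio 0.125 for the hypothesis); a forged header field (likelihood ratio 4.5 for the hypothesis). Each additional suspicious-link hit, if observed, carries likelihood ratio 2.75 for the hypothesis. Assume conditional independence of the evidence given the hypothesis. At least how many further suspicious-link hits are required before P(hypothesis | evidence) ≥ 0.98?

11

Prior odds = 0.0023/0.9977 = 23/9977.
Combined Bayes factor of the evidence already in hand = 0.125 × 4.5 = 0.5625.
Odds after that evidence = (23/9977) × 0.5625 = 207/159632.
Target odds = 0.98/0.02 = 49.
Need 2.75ⁿ ≥ 49 ÷ (207/159632) = 7821968/207.
2.75¹⁰ ≈24735.9 falls short of 7821968/207 but 2.75¹¹ ≈68023.6 reaches it, so n = 11.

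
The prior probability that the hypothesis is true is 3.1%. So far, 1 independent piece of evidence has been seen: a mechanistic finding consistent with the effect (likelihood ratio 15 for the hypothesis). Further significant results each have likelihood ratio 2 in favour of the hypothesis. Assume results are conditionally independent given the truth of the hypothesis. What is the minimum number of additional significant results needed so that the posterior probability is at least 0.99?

Prior odds = 0.031/0.969 = 31/969.
Bayes factor of the evidence already in hand = 15.
Odds after that evidence = (31/969) × 15 = 155/323.
Target odds = 0.99/0.01 = 99.
Need 2ⁿ ≥ 99 ÷ (155/323) = 31977/155.
2⁷ = 128 falls short of 31977/155 but 2⁸ = 256 reaches it, so n = 8.

8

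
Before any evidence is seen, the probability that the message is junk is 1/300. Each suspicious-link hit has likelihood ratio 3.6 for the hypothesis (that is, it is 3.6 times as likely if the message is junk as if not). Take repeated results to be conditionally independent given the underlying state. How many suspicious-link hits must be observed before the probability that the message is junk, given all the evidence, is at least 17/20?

6

Prior odds: (1/300) ÷ (299/300) = 1/299.
Likelihood ratio per suspicious-link hit = 3.6.
Target posterior odds = 0.85/0.15 = 17/3.
Need (1/299) × 3.6ⁿ ≥ 17/3, i.e. 3.6ⁿ ≥ 5083/3.
3.6⁵ = 604.66176 falls short of 5083/3 but 3.6⁶ = 34012224/15625 reaches it, so n = 6.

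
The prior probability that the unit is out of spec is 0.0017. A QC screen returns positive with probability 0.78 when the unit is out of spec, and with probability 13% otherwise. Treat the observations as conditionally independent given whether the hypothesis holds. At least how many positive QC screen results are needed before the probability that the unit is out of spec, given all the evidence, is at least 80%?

Prior odds: 0.0017 ÷ 0.9983 = 17/9983.
Likelihood ratio of a positive result = 0.78/0.13 = 6.
Target posterior odds = 0.8/0.2 = 4.
Need (17/9983) × 6ⁿ ≥ 4, i.e. 6ⁿ ≥ 39932/17.
6⁴ = 1296 falls short of 39932/17 but 6⁵ = 7776 reaches it, so n = 5.

5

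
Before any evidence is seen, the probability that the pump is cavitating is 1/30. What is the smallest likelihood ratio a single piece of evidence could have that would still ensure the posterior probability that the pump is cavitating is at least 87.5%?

Prior odds = (1/30)/(29/30) = 1/29.
Target odds = 0.875/0.125 = 7.
Required Bayes factor = 7 ÷ (1/29) = 203.

203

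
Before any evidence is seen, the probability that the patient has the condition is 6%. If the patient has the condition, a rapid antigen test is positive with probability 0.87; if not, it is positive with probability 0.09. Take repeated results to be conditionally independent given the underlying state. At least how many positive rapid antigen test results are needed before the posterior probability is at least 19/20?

Prior odds: 0.06 ÷ 0.94 = 3/47.
Likelihood ratio of a positive = 0.87/0.09 = 29/3.
Target odds: 0.95 ÷ 0.05 = 19.
Need (3/47) × (29/3)ⁿ ≥ 19, i.e. (29/3)ⁿ ≥ 893/3.
(29/3)² = 841/9 falls short of 893/3 but (29/3)³ = 24389/27 reaches it, so n = 3.

3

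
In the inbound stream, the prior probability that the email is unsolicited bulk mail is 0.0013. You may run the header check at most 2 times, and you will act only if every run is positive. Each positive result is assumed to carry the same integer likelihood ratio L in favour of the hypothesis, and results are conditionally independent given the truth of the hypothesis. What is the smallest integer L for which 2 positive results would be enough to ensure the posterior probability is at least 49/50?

195

Prior odds = 0.0013/0.9987 = 13/9987.
Target odds = 0.98/0.02 = 49.
Need L² ≥ 49 ÷ (13/9987) = 489363/13.
194² = 37636 < 489363/13 ≤ 38025 = 195², so L = 195.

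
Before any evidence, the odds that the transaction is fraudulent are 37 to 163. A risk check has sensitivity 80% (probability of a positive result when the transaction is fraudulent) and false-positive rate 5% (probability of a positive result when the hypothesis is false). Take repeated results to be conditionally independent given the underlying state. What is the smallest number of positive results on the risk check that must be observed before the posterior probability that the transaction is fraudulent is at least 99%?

Prior odds = 37/163.
Likelihood ratio of a positive result = 0.8/0.05 = 16.
Target odds: 0.99 ÷ 0.01 = 99.
Require 16ⁿ ≥ 99 ÷ (37/163) = 16137/37.
16² = 256 falls short of 16137/37 but 16³ = 4096 reaches it, so n = 3.

3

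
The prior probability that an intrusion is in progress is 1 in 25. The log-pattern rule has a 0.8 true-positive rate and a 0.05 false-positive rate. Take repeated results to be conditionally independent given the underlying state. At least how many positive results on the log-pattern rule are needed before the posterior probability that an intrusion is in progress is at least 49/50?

Prior odds: 0.04 ÷ 0.96 = 1/24.
Likelihood ratio of a positive result = 0.8/0.05 = 16.
Target odds: 0.98 ÷ 0.02 = 49.
Require 16ⁿ ≥ 49 ÷ (1/24) = 1176.
16² = 256 falls short of 1176 but 16³ = 4096 reaches it, so n = 3.

3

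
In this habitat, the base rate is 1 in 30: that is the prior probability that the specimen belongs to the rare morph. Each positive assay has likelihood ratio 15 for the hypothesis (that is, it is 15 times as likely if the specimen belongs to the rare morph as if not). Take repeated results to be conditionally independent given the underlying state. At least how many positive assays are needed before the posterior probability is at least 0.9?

3

Prior odds: (1/30) ÷ (29/30) = 1/29.
Likelihood ratio per positive assay = 15.
Target posterior odds = 0.9/0.1 = 9.
Require 15ⁿ ≥ 9 ÷ (1/29) = 261.
15² = 225 falls short of 261 but 15³ = 3375 reaches it, so n = 3.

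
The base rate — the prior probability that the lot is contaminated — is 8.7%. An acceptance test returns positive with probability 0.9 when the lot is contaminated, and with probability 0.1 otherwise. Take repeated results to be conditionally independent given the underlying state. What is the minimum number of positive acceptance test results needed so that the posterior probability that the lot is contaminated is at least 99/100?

4

Prior odds = 0.087/0.913 = 87/913.
Likelihood ratio of a positive result = 0.9/0.1 = 9.
Target posterior odds = 0.99/0.01 = 99.
Need (87/913) × 9ⁿ ≥ 99, i.e. 9ⁿ ≥ 30129/29.
9³ = 729 falls short of 30129/29 but 9⁴ = 6561 reaches it, so n = 4.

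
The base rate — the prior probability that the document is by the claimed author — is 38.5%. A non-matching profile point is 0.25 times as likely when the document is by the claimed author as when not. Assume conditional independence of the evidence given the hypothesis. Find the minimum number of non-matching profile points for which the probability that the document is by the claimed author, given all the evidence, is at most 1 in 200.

Prior odds: 0.385 ÷ 0.615 = 77/123.
Likelihood ratio per non-matching profile point = 0.25.
Target odds: 0.005 ÷ 0.995 = 1/199.
Require 0.25ⁿ ≤ 1/199 ÷ (77/123) = 123/15323.
0.25³ = 0.015625 is still above 123/15323 but 0.25⁴ = 0.00390625 is at or below it, so n = 4.

4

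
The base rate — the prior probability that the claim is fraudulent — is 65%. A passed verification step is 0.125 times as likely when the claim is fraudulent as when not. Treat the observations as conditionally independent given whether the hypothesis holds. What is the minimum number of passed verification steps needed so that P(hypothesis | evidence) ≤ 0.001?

4

Prior odds = 0.65/0.35 = 13/7.
Likelihood ratio per passed verification step = 0.125.
Target posterior odds = 0.001/0.999 = 1/999.
Need (13/7) × 0.125ⁿ ≤ 1/999, i.e. 0.125ⁿ ≤ 7/12987.
0.125³ = 0.001953125 is still above 7/12987 but 0.125⁴ = 1/4096 is at or below it, so n = 4.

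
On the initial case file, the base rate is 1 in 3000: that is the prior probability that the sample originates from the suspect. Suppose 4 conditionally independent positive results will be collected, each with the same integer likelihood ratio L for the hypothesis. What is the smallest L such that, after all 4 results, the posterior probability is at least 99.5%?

Prior odds = (1/3000)/(2999/3000) = 1/2999.
Target odds = 0.995/0.005 = 199.
Need L⁴ ≥ 199 ÷ (1/2999) = 596801.
27⁴ = 531441 < 596801 ≤ 614656 = 28⁴, so L = 28.

28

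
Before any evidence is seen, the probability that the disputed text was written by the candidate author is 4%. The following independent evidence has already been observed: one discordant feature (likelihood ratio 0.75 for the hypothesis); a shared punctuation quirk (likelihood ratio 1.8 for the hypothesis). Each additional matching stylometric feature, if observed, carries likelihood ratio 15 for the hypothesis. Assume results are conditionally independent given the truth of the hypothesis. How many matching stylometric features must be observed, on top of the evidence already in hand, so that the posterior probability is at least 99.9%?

Prior odds = 0.04/0.96 = 1/24.
Combined Bayes factor of the evidence already in hand = 0.75 × 1.8 = 1.35.
Odds after that evidence = (1/24) × 1.35 = 0.05625.
Target odds = 0.999/0.001 = 999.
Need 15ⁿ ≥ 999 ÷ 0.05625 = 17760.
15³ = 3375 falls short of 17760 but 15⁴ = 50625 reaches it, so n = 4.

4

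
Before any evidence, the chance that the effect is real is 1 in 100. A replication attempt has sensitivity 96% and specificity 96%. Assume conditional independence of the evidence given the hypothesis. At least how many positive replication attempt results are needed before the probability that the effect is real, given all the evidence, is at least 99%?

Prior odds: 0.01 ÷ 0.99 = 1/99.
False-positive rate = 1 − 0.96 = 0.04; likelihood ratio of a positive = 0.96/0.04 = 24.
Target odds: 0.99 ÷ 0.01 = 99.
Require 24ⁿ ≥ 99 ÷ (1/99) = 9801.
24² = 576 falls short of 9801 but 24³ = 13824 reaches it, so n = 3.

3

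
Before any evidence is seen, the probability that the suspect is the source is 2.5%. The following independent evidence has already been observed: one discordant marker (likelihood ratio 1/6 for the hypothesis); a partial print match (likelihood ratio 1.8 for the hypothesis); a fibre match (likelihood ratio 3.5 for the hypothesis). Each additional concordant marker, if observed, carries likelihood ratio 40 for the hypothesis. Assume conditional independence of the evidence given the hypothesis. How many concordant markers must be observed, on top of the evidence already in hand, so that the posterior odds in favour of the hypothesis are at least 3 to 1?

2

Prior odds = 0.025/0.975 = 1/39.
Combined Bayes factor of the evidence already in hand = (1/6) × 1.8 × 3.5 = 1.05.
Odds after that evidence = (1/39) × 1.05 = 7/260.
Target odds = 3.
Need 40ⁿ ≥ 3 ÷ (7/260) = 780/7.
40¹ = 40 falls short of 780/7 but 40² = 1600 reaches it, so n = 2.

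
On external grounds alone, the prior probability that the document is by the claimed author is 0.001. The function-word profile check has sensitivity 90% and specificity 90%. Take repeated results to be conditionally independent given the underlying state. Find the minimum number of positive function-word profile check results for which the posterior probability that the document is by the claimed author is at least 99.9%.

Prior odds = 0.001/0.999 = 1/999.
False-positive rate = 1 − 0.9 = 0.1; likelihood ratio of a positive = 0.9/0.1 = 9.
Target posterior odds = 0.999/0.001 = 999.
Need (1/999) × 9ⁿ ≥ 999, i.e. 9ⁿ ≥ 998001.
9⁶ = 531441 falls short of 998001 but 9⁷ = 4782969 reaches it, so n = 7.

7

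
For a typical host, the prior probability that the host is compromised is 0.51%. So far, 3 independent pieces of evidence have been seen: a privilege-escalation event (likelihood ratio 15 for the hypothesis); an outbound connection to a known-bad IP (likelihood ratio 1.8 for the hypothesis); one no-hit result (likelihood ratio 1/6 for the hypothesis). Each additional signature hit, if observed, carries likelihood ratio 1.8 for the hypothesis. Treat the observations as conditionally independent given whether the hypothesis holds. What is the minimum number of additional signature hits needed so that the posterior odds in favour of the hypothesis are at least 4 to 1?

Prior odds = 0.0051/0.9949 = 51/9949.
Combined Bayes factor of the evidence already in hand = 15 × 1.8 × (1/6) = 4.5.
Odds after that evidence = (51/9949) × 4.5 = 459/19898.
Target odds = 4.
Need 1.8ⁿ ≥ 4 ÷ (459/19898) = 79592/459.
1.8⁸ = 43046721/390625 falls short of 79592/459 but 1.8⁹ = 387420489/1953125 reaches it, so n = 9.

9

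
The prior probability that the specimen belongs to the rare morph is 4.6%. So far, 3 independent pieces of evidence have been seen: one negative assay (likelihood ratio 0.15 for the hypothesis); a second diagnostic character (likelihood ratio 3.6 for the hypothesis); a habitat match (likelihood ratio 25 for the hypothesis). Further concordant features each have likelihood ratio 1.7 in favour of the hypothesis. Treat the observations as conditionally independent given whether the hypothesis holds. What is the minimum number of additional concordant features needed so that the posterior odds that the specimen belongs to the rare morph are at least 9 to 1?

Prior odds = 0.046/0.954 = 23/477.
Combined Bayes factor of the evidence already in hand = 0.15 × 3.6 × 25 = 13.5.
Odds after that evidence = (23/477) × 13.5 = 69/106.
Target odds = 9.
Need 1.7ⁿ ≥ 9 ÷ (69/106) = 318/23.
1.7⁴ = 8.3521 falls short of 318/23 but 1.7⁵ = 1419857/100000 reaches it, so n = 5.

5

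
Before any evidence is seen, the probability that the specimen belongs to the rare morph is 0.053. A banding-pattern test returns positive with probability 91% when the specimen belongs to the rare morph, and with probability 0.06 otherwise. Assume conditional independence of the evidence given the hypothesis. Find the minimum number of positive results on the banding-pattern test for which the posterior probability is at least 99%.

3

Prior odds = 0.053/0.947 = 53/947.
Likelihood ratio of a positive result = 0.91/0.06 = 91/6.
Target posterior odds = 0.99/0.01 = 99.
Need (53/947) × (91/6)ⁿ ≥ 99, i.e. (91/6)ⁿ ≥ 93753/53.
(91/6)² = 8281/36 falls short of 93753/53 but (91/6)³ = 753571/216 reaches it, so n = 3.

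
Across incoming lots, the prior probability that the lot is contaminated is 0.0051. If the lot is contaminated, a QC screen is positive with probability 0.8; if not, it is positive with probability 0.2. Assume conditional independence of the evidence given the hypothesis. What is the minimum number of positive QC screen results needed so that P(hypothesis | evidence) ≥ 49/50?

7

Prior odds = 0.0051/0.9949 = 51/9949.
Likelihood ratio of a positive = 0.8/0.2 = 4.
Target posterior odds = 0.98/0.02 = 49.
Require 4ⁿ ≥ 49 ÷ (51/9949) = 487501/51.
4⁶ = 4096 falls short of 487501/51 but 4⁷ = 16384 reaches it, so n = 7.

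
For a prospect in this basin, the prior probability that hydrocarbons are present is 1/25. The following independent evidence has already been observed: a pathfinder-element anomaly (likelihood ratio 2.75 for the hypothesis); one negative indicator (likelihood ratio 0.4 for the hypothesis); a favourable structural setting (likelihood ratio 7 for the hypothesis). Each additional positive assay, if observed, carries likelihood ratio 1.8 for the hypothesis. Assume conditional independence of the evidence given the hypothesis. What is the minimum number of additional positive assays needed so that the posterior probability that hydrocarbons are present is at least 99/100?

Prior odds = 0.04/0.96 = 1/24.
Combined Bayes factor of the evidence already in hand = 2.75 × 0.4 × 7 = 7.7.
Odds after that evidence = (1/24) × 7.7 = 77/240.
Target odds = 0.99/0.01 = 99.
Need 1.8ⁿ ≥ 99 ÷ (77/240) = 2160/7.
1.8⁹ = 387420489/1953125 falls short of 2160/7 but 1.8¹⁰ ≈357.047 reaches it, so n = 10.

10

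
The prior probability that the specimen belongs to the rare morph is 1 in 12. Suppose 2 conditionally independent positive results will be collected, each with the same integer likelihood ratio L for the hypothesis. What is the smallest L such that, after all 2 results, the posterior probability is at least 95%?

15

Prior odds = (1/12)/(11/12) = 1/11.
Target odds = 0.95/0.05 = 19.
Need L² ≥ 19 ÷ (1/11) = 209.
14² = 196 < 209 ≤ 225 = 15², so L = 15.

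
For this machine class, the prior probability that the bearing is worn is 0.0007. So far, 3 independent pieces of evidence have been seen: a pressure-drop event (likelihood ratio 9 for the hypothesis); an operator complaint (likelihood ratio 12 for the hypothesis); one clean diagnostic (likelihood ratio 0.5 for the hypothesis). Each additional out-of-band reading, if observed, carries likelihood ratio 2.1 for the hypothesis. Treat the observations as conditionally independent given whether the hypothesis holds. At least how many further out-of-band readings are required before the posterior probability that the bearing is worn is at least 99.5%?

12

Prior odds = 0.0007/0.9993 = 7/9993.
Combined Bayes factor of the evidence already in hand = 9 × 12 × 0.5 = 54.
Odds after that evidence = (7/9993) × 54 = 126/3331.
Target odds = 0.995/0.005 = 199.
Need 2.1ⁿ ≥ 199 ÷ (126/3331) = 662869/126.
2.1¹¹ ≈3502.78 falls short of 662869/126 but 2.1¹² ≈7355.83 reaches it, so n = 12.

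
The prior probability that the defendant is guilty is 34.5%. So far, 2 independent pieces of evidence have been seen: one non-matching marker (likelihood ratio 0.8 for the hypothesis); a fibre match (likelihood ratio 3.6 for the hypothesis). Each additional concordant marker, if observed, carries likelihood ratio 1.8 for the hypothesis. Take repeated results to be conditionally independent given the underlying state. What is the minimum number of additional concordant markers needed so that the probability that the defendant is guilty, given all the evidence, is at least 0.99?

Prior odds = 0.345/0.655 = 69/131.
Combined Bayes factor of the evidence already in hand = 0.8 × 3.6 = 2.88.
Odds after that evidence = (69/131) × 2.88 = 4968/3275.
Target odds = 0.99/0.01 = 99.
Need 1.8ⁿ ≥ 99 ÷ (4968/3275) = 36025/552.
1.8⁷ = 4782969/78125 falls short of 36025/552 but 1.8⁸ = 43046721/390625 reaches it, so n = 8.

8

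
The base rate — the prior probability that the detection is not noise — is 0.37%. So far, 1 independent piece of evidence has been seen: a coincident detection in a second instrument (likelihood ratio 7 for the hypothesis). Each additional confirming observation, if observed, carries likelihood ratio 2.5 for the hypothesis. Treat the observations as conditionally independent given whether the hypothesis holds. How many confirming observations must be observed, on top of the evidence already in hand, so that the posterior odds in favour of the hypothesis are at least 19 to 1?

8

Prior odds = 0.0037/0.9963 = 37/9963.
Bayes factor of the evidence already in hand = 7.
Odds after that evidence = (37/9963) × 7 = 259/9963.
Target odds = 19.
Need 2.5ⁿ ≥ 19 ÷ (259/9963) = 189297/259.
2.5⁷ = 610.3515625 falls short of 189297/259 but 2.5⁸ = 390625/256 reaches it, so n = 8.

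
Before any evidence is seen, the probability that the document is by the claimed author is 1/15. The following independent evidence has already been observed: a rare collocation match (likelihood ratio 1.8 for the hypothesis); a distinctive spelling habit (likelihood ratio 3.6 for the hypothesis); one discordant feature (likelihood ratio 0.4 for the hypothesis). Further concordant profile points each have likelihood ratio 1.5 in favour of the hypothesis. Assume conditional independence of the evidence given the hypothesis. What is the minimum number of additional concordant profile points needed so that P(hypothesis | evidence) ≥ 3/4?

Prior odds = (1/15)/(14/15) = 1/14.
Combined Bayes factor of the evidence already in hand = 1.8 × 3.6 × 0.4 = 2.592.
Odds after that evidence = (1/14) × 2.592 = 162/875.
Target odds = 0.75/0.25 = 3.
Need 1.5ⁿ ≥ 3 ÷ (162/875) = 875/54.
1.5⁶ = 11.390625 falls short of 875/54 but 1.5⁷ = 17.0859375 reaches it, so n = 7.

7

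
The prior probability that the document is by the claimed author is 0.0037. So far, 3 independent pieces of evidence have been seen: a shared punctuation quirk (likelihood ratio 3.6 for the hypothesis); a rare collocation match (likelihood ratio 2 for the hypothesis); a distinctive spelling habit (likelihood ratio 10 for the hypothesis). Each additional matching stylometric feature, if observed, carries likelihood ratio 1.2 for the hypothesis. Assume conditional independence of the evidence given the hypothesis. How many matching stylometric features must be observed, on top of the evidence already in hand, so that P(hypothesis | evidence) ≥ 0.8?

Prior odds = 0.0037/0.9963 = 37/9963.
Combined Bayes factor of the evidence already in hand = 3.6 × 2 × 10 = 72.
Odds after that evidence = (37/9963) × 72 = 296/1107.
Target odds = 0.8/0.2 = 4.
Need 1.2ⁿ ≥ 4 ÷ (296/1107) = 1107/74.
1.2¹⁴ ≈12.8392 falls short of 1107/74 but 1.2¹⁵ ≈15.407 reaches it, so n = 15.

15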